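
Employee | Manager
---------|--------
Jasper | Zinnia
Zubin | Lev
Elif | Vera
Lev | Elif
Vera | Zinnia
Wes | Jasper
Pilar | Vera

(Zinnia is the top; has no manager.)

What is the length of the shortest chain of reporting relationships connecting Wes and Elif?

4

Wes is 2 levels below Zinnia, and Elif is 2 levels below Zinnia (their lowest common manager). The shortest path runs up from Wes to Zinnia and back down to Elif: 2 + 2 = 4 links.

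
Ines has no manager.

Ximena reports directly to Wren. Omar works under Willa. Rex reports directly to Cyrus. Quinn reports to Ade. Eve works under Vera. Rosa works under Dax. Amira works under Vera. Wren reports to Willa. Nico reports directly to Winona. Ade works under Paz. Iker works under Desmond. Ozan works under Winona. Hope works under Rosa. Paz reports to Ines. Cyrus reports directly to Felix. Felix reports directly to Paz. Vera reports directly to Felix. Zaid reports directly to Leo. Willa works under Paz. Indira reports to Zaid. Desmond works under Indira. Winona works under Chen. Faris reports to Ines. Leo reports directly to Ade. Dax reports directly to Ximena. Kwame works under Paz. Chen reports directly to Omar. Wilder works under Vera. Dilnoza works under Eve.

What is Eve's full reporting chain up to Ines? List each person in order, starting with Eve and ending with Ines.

Eve -> Vera -> Felix -> Paz -> Ines

Eve reports to Vera. Vera reports to Felix. Felix reports to Paz. Paz reports to Ines. Ines is at the top.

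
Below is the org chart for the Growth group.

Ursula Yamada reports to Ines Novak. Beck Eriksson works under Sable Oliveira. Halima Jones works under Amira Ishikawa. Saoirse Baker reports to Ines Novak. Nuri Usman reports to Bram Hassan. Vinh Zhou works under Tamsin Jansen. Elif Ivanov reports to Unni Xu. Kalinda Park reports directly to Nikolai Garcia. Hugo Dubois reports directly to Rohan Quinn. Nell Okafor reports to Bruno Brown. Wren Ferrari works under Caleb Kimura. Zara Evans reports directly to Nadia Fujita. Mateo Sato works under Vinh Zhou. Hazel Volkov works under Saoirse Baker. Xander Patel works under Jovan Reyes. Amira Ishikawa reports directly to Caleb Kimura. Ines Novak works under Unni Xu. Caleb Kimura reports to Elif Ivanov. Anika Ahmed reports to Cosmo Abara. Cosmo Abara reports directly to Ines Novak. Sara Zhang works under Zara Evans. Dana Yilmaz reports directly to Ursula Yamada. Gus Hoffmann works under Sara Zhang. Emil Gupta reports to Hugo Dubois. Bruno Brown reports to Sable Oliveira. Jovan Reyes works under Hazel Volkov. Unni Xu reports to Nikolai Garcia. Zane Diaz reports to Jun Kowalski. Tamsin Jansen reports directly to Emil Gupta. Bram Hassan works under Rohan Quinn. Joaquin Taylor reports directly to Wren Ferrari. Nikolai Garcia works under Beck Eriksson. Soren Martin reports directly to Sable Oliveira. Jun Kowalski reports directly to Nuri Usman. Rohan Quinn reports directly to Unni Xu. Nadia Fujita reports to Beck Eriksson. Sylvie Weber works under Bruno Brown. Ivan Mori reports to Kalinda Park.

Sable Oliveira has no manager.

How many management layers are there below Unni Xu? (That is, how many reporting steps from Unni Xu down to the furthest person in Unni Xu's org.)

The longest chain under Unni Xu runs Unni Xu → Rohan Quinn → Hugo Dubois → Emil Gupta → Tamsin Jansen → Vinh Zhou → Mateo Sato, which is 6 levels below Unni Xu.

6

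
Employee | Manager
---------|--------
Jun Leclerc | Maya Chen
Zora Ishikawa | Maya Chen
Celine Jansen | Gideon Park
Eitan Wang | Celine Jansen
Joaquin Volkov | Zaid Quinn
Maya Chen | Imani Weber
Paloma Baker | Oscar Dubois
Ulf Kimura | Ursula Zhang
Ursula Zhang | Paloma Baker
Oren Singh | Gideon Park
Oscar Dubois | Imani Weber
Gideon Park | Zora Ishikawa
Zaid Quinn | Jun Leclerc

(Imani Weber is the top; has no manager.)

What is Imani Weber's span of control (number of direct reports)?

2

Imani Weber directly manages Maya Chen, Oscar Dubois. That is 2 direct reports.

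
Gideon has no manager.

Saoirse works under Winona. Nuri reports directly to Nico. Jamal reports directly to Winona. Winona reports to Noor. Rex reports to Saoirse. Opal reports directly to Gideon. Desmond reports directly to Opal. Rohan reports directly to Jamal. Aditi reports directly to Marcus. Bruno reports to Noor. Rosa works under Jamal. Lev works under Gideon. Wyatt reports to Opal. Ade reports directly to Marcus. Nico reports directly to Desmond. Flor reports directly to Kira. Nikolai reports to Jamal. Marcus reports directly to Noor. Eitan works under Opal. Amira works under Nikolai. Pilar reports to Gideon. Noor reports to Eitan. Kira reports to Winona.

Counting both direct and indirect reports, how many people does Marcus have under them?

2

Marcus directly manages Aditi, Ade. Aditi has no reports. Ade has no reports. So Marcus's organization is 2 direct reports plus everyone under them: 1 + 1 = 2.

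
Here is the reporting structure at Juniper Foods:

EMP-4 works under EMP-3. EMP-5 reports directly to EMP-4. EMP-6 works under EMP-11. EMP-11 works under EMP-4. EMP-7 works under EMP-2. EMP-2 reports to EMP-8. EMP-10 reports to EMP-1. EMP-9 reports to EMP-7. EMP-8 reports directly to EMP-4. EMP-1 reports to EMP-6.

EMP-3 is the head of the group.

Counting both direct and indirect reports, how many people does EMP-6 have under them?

2

EMP-6 directly manages EMP-1. Under EMP-1: EMP-10 (1). That's 2 in total.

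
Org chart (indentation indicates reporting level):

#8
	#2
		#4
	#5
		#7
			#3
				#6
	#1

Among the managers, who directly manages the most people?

#8

Direct-report counts: #8 has 3; #5 has 1; #7 has 1; #3 has 1; #2 has 1. The largest is 3, held by #8.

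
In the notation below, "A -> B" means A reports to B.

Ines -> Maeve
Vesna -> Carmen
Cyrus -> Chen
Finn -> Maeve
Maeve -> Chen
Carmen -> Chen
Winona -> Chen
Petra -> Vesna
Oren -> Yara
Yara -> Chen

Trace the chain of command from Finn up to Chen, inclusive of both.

Finn reports to Maeve. Maeve reports to Chen. Chen is at the top.

Finn -> Maeve -> Chen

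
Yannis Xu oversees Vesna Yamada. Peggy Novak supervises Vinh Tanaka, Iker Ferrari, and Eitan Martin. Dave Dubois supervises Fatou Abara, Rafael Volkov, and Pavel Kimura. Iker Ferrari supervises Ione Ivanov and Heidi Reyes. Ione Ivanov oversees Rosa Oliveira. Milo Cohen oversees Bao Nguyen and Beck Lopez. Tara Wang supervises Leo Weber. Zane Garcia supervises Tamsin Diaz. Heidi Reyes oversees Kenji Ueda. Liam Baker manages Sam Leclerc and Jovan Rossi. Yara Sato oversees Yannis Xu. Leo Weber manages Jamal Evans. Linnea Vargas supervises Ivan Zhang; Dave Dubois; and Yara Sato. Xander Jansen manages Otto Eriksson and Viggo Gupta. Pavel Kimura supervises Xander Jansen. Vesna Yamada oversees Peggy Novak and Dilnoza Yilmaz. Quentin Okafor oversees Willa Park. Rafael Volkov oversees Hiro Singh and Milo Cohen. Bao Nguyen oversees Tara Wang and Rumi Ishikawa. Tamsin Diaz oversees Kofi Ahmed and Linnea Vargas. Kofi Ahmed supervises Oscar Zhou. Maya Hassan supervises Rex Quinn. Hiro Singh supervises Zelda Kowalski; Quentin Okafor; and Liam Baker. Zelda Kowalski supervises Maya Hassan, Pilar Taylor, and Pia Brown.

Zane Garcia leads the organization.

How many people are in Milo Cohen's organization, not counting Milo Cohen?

Milo Cohen directly manages Bao Nguyen, Beck Lopez. Under Bao Nguyen: Rumi Ishikawa, Tara Wang, Leo Weber, Jamal Evans (4). Beck Lopez has no reports. So Milo Cohen's organization is 2 direct reports plus everyone under them: 5 + 1 = 6.

6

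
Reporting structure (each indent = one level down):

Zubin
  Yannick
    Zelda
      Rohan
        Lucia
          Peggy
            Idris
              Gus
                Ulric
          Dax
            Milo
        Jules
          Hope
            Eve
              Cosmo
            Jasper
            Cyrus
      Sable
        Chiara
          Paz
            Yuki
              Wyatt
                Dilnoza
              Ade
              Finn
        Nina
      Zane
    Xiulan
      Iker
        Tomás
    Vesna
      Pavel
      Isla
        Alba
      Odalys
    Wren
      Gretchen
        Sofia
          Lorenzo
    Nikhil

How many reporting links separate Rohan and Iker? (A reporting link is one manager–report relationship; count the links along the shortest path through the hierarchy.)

4

Rohan is 2 levels below Yannick, and Iker is 2 levels below Yannick (their lowest common manager). The shortest path runs up from Rohan to Yannick and back down to Iker: 2 + 2 = 4 links.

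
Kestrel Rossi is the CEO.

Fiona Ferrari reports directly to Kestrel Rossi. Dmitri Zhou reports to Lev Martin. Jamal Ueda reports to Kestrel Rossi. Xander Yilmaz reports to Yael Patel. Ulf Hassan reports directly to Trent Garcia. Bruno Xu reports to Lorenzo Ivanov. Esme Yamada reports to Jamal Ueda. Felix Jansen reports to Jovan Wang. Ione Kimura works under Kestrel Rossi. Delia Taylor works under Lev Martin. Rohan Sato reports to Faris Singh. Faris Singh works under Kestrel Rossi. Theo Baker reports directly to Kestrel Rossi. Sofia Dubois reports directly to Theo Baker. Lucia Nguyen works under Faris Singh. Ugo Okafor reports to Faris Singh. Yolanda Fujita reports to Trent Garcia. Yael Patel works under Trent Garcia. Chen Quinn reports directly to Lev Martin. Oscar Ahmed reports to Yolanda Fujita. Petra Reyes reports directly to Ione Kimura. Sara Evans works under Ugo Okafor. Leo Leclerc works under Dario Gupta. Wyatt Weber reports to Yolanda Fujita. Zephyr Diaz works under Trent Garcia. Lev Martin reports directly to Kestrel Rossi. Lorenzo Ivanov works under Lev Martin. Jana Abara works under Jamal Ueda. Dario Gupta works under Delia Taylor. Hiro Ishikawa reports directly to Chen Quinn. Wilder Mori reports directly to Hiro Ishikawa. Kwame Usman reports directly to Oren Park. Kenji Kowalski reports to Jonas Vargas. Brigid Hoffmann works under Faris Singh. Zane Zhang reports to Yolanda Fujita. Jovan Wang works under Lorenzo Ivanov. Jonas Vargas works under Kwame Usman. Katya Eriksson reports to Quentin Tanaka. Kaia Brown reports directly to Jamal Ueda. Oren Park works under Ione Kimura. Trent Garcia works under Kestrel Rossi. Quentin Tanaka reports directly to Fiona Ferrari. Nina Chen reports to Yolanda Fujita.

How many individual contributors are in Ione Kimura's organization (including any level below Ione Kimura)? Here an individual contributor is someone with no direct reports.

The people in Ione Kimura's organization with no one reporting to them are Petra Reyes, Kenji Kowalski. That is 2.

2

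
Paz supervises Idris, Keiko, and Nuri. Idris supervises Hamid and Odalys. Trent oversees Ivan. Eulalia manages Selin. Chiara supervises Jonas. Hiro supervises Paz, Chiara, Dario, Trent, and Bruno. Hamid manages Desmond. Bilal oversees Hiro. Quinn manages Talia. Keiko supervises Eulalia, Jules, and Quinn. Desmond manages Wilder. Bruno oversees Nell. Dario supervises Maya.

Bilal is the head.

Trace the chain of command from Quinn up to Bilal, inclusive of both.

Quinn -> Keiko -> Paz -> Hiro -> Bilal

Quinn reports to Keiko. Keiko reports to Paz. Paz reports to Hiro. Hiro reports to Bilal. Bilal is at the top.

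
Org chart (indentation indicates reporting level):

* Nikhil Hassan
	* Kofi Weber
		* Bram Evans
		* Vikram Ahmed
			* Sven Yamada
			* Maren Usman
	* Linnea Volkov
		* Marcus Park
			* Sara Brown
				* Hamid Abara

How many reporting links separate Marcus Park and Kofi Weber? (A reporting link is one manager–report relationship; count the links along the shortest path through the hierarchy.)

Marcus Park is 2 levels below Nikhil Hassan, and Kofi Weber is 1 level below Nikhil Hassan (their lowest common manager). The shortest path runs up from Marcus Park to Nikhil Hassan and back down to Kofi Weber: 2 + 1 = 3 links.

3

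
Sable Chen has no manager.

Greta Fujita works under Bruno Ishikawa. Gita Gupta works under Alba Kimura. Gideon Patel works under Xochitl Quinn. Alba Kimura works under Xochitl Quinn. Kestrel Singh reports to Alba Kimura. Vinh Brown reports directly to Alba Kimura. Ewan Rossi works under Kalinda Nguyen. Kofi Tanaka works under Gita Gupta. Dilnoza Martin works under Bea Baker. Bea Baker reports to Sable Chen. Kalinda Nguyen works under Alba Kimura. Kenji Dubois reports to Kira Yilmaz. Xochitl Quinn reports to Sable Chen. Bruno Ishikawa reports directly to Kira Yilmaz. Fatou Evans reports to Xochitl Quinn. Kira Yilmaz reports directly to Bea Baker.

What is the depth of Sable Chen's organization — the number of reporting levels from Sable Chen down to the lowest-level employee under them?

The longest chain under Sable Chen runs Sable Chen → Bea Baker → Kira Yilmaz → Bruno Ishikawa → Greta Fujita, which is 4 levels below Sable Chen.

4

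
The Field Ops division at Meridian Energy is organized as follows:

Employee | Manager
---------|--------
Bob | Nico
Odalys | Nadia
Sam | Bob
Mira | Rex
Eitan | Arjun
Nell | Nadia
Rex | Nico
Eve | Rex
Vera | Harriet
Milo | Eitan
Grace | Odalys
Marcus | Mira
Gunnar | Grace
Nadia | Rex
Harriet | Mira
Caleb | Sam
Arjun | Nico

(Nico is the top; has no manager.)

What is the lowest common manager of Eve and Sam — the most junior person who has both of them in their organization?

Eve's chain of managers is Rex, Nico. Sam's chain of managers is Bob, Nico. The first manager that appears in both chains is Nico.

Nico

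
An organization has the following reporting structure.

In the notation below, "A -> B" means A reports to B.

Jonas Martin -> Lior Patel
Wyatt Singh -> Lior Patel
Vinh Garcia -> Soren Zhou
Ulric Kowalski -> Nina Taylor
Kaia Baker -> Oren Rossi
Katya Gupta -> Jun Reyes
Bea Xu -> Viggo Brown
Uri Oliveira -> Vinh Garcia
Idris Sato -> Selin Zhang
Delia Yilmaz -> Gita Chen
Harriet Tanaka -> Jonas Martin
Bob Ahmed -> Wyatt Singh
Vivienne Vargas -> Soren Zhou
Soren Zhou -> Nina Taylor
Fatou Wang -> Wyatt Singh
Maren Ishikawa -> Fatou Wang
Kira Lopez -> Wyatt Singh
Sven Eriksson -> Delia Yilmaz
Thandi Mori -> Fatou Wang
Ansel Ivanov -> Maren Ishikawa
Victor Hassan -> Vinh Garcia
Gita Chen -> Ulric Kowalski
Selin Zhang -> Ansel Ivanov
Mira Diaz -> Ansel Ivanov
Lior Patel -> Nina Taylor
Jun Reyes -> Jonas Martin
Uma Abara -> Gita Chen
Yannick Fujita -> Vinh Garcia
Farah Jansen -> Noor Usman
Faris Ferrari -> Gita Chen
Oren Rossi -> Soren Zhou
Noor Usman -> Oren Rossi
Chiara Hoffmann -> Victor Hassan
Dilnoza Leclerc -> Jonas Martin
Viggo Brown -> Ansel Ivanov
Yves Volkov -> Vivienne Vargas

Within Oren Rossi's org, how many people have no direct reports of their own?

2

The people in Oren Rossi's organization with no one reporting to them are Farah Jansen, Kaia Baker. That is 2.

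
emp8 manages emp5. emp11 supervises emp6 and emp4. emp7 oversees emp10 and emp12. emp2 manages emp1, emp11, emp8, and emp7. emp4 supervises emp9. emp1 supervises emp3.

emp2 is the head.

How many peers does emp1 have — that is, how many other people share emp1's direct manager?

3

emp1 reports to emp2. emp2's other direct reports are emp11, emp8, emp7 — 3 peers.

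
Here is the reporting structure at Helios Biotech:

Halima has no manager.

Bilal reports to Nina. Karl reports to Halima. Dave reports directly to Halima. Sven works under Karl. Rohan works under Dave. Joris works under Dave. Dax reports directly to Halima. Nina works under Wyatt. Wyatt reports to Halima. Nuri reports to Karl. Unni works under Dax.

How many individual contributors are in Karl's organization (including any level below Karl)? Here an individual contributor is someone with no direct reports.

2

The people in Karl's organization with no one reporting to them are Sven, Nuri. That is 2.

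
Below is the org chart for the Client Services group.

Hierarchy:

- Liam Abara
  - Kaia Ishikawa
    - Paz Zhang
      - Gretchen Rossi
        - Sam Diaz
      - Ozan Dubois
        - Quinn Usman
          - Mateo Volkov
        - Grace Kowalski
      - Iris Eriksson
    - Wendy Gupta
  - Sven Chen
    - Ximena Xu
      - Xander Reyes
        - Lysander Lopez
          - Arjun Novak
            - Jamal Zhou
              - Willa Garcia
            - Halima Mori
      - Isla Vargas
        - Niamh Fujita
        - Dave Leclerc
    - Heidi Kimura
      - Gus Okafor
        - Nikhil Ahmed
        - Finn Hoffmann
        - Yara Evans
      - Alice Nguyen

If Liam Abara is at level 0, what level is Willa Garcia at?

7

Chain from Willa Garcia up to Liam Abara: Willa Garcia → Jamal Zhou → Arjun Novak → Lysander Lopez → Xander Reyes → Ximena Xu → Sven Chen → Liam Abara. That is 7 steps up, so Willa Garcia is 7 levels below Liam Abara.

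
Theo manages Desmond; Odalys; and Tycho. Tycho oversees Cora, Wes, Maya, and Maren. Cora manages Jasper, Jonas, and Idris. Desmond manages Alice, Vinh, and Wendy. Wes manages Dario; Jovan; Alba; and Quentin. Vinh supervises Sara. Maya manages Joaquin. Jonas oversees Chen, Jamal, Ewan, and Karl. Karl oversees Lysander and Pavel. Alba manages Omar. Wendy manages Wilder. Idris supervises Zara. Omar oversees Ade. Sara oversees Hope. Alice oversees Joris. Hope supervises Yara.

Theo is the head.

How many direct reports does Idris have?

1

Idris directly manages Zara. That is 1 direct report.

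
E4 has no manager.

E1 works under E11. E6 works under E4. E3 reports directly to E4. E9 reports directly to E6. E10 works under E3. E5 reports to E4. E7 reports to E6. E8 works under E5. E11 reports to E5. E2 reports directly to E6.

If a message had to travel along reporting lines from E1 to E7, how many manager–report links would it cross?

E1 is 3 levels below E4, and E7 is 2 levels below E4 (their lowest common manager). The shortest path runs up from E1 to E4 and back down to E7: 3 + 2 = 5 links.

5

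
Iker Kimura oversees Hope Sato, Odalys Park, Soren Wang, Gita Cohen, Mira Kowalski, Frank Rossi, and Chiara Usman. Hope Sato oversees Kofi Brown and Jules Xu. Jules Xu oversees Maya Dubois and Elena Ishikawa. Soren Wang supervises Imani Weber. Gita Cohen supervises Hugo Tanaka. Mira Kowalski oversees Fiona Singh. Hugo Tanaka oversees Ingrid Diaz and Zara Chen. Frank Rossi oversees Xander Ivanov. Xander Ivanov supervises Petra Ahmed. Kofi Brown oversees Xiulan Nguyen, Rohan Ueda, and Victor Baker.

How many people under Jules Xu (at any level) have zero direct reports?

2

The people in Jules Xu's organization with no one reporting to them are Elena Ishikawa, Maya Dubois. That is 2.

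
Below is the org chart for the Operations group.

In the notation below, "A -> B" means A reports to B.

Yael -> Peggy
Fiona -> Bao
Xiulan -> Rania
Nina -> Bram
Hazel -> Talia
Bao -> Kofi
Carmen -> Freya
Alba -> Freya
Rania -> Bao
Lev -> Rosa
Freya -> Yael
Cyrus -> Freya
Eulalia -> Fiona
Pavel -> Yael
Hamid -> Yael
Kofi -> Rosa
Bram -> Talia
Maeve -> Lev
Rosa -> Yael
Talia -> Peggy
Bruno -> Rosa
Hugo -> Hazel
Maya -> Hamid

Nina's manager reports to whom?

Nina reports to Bram, and Bram reports to Talia. So Nina's skip-level manager is Talia.

Talia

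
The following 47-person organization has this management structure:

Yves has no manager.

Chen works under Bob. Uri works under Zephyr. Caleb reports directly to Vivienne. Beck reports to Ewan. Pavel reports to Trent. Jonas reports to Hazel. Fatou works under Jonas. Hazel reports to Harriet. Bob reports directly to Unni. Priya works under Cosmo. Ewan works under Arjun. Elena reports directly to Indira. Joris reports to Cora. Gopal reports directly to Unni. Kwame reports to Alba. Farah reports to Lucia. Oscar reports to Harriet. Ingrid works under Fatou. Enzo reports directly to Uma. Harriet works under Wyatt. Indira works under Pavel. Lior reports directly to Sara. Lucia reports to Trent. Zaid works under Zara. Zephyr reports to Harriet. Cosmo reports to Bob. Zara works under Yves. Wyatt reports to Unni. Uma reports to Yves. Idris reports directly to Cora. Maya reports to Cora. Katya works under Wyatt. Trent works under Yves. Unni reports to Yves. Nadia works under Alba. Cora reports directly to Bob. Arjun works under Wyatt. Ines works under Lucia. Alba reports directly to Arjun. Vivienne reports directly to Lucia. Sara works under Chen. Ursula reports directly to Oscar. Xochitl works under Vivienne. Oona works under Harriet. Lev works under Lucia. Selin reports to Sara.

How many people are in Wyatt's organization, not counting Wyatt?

Wyatt directly manages Arjun, Harriet, Katya. Under Arjun: Alba, Nadia, Kwame, Ewan, Beck (5). Under Harriet: Oscar, Ursula, Oona, Zephyr, Uri, Hazel, Jonas, Fatou, Ingrid (9). Katya has no reports. So Wyatt's organization is 3 direct reports plus everyone under them: 6 + 10 + 1 = 17.

17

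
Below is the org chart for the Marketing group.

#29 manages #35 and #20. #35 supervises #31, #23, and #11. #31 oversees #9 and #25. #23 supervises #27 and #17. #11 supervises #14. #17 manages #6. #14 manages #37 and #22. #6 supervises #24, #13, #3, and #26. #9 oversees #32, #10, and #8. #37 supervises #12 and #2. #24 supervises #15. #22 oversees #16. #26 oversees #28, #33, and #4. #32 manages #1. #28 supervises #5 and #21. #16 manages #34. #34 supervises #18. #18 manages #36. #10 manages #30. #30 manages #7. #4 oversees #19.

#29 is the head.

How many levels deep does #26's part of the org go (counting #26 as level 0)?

The longest chain under #26 runs #26 → #4 → #19, which is 2 levels below #26.

2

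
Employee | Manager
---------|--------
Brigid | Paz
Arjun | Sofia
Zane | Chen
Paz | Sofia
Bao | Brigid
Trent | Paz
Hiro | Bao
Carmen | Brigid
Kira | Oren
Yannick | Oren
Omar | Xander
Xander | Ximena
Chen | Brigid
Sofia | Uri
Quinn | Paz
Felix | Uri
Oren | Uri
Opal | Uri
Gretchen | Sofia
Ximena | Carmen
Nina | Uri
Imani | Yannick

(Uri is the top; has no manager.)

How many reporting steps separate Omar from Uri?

Chain from Omar up to Uri: Omar → Xander → Ximena → Carmen → Brigid → Paz → Sofia → Uri. That is 7 steps up, so Omar is 7 levels below Uri.

7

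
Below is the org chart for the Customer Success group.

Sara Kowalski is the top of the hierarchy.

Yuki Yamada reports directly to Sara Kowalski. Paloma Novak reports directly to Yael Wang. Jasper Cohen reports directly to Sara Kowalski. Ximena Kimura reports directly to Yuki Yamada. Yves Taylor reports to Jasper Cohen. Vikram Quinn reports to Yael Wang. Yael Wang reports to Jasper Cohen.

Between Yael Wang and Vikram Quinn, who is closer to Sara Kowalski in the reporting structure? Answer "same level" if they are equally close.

Yael Wang is 2 levels below Sara Kowalski; Vikram Quinn is 3. Yael Wang is higher.

Yael Wang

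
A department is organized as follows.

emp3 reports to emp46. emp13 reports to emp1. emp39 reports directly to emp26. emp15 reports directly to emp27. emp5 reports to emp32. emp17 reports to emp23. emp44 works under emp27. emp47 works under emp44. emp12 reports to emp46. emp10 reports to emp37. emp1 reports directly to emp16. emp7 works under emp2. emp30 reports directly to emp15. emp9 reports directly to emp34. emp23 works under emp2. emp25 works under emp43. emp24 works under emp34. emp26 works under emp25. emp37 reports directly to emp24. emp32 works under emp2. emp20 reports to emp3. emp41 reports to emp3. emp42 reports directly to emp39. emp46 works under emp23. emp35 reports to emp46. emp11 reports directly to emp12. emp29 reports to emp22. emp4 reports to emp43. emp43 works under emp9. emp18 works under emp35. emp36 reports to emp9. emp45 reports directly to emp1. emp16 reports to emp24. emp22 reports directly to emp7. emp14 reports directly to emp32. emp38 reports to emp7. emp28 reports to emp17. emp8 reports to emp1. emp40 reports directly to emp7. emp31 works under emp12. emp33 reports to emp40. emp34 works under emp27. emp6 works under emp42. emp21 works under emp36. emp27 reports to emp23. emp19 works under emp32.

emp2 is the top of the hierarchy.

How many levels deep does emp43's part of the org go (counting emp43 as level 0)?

The longest chain under emp43 runs emp43 → emp25 → emp26 → emp39 → emp42 → emp6, which is 5 levels below emp43.

5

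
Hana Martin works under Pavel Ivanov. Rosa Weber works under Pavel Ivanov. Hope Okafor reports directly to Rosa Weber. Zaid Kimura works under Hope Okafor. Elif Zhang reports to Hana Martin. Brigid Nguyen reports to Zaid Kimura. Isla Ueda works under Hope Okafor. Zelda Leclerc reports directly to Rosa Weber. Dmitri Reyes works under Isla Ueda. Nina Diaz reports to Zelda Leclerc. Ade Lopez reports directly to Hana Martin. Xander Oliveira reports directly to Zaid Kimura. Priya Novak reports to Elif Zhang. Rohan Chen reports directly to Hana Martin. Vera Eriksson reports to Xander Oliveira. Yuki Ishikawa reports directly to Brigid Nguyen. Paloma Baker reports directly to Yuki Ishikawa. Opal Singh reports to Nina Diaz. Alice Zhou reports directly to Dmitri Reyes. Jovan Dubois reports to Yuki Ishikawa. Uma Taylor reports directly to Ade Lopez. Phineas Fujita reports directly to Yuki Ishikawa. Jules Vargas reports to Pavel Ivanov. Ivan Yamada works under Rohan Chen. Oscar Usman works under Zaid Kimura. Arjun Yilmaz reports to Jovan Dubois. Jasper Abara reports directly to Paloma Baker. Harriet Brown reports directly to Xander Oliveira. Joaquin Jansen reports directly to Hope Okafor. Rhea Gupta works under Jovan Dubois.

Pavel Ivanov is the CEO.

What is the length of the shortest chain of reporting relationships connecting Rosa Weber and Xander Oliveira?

Xander Oliveira is in Rosa Weber's organization: the chain from Xander Oliveira up to Rosa Weber is Xander Oliveira → Zaid Kimura → Hope Okafor → Rosa Weber, which is 3 links.

3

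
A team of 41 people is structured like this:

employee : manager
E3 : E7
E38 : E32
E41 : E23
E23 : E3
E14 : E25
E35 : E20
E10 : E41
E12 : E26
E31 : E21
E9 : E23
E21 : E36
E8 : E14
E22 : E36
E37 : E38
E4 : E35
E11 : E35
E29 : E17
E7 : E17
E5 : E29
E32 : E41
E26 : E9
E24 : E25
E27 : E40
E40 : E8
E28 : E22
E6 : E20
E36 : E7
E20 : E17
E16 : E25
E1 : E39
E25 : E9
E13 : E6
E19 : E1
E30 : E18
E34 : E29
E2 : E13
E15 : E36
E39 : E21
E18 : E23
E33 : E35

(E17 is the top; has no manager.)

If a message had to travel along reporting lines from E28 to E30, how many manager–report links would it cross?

7

E28 is 3 levels below E7, and E30 is 4 levels below E7 (their lowest common manager). The shortest path runs up from E28 to E7 and back down to E30: 3 + 4 = 7 links.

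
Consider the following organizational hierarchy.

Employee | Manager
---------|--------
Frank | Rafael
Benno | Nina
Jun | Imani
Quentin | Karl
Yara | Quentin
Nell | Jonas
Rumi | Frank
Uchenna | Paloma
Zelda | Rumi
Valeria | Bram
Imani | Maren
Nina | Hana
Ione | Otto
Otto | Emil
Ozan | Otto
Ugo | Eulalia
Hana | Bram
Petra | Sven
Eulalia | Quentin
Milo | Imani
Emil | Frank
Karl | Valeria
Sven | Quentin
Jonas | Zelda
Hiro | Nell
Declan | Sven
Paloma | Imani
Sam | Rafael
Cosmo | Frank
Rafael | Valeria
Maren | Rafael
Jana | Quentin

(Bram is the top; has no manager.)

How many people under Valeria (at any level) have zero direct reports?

The people in Valeria's organization with no one reporting to them are Milo, Uchenna, Jun, Sam, Hiro, Cosmo, Ione, Ozan, Jana, Yara, Petra, Declan, Ugo. That is 13.

13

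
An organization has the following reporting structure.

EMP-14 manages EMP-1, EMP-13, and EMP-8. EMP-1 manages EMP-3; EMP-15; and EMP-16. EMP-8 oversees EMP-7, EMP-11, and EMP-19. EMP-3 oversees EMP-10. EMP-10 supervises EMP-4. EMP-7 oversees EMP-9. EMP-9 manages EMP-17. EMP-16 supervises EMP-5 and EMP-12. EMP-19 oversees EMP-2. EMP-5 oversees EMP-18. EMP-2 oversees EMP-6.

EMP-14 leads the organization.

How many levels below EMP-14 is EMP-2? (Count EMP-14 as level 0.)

Chain from EMP-2 up to EMP-14: EMP-2 → EMP-19 → EMP-8 → EMP-14. That is 3 steps up, so EMP-2 is 3 levels below EMP-14.

3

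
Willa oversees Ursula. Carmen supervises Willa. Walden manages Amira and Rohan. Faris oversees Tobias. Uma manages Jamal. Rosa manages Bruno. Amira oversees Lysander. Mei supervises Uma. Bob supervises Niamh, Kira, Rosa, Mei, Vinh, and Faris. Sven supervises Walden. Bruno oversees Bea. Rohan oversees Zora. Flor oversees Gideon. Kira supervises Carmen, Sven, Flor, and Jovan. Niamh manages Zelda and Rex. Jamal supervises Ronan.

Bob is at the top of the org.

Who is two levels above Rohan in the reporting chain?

Rohan reports to Walden, and Walden reports to Sven. So Rohan's skip-level manager is Sven.

Sven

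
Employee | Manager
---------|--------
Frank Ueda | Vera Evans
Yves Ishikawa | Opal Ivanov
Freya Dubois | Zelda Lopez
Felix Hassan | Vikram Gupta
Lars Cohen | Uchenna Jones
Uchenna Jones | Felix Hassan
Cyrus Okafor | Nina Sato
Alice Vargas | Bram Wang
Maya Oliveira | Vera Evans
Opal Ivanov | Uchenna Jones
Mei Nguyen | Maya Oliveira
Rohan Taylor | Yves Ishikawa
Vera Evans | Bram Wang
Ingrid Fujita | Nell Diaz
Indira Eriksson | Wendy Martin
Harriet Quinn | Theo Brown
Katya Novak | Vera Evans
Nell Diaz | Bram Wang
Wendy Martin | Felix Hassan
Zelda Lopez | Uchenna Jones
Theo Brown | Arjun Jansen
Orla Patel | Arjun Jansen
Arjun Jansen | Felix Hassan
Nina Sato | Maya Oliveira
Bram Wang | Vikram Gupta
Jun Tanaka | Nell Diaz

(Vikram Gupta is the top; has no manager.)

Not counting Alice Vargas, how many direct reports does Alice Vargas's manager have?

Alice Vargas reports to Bram Wang. Bram Wang's other direct reports are Vera Evans, Nell Diaz — 2 peers.

2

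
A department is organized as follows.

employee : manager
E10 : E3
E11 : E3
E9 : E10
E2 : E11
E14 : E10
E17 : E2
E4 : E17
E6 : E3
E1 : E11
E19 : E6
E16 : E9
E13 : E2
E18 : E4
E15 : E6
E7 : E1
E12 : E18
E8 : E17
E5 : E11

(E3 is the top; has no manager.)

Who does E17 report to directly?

E2

E17 reports directly to E2.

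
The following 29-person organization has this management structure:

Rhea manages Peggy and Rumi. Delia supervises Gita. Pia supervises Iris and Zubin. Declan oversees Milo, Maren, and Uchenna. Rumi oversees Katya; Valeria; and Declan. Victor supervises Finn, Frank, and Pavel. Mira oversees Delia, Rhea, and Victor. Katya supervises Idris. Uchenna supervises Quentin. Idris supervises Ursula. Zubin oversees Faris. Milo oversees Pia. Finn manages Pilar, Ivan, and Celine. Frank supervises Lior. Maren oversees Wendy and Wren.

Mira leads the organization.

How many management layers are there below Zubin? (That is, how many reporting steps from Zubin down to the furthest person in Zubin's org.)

1

The longest chain under Zubin runs Zubin → Faris, which is 1 level below Zubin.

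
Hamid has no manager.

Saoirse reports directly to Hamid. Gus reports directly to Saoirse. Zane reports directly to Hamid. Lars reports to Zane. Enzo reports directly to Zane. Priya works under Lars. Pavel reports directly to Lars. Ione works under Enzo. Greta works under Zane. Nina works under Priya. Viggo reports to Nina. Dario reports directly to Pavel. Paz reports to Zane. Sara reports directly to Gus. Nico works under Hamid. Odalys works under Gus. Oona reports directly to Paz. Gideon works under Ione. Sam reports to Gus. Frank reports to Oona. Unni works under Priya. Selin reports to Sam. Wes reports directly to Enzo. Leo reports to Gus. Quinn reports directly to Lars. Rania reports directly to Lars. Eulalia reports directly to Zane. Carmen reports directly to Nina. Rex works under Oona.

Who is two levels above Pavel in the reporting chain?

Pavel reports to Lars, and Lars reports to Zane. So Pavel's skip-level manager is Zane.

Zane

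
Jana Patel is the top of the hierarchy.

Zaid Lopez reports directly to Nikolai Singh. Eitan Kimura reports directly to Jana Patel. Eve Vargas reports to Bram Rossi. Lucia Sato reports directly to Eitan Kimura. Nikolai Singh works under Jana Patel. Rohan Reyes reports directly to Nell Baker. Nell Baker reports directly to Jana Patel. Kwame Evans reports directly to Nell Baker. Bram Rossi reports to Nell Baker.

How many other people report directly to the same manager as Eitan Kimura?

2

Eitan Kimura reports to Jana Patel. Jana Patel's other direct reports are Nell Baker, Nikolai Singh — 2 peers.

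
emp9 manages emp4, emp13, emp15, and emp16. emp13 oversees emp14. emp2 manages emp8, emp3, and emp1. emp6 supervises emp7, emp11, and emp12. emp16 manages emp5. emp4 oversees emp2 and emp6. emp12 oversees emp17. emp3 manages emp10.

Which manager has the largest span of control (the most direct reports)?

Direct-report counts: emp9 has 4; emp16 has 1; emp13 has 1; emp4 has 2; emp6 has 3; emp12 has 1; emp2 has 3; emp3 has 1. The largest is 4, held by emp9.

emp9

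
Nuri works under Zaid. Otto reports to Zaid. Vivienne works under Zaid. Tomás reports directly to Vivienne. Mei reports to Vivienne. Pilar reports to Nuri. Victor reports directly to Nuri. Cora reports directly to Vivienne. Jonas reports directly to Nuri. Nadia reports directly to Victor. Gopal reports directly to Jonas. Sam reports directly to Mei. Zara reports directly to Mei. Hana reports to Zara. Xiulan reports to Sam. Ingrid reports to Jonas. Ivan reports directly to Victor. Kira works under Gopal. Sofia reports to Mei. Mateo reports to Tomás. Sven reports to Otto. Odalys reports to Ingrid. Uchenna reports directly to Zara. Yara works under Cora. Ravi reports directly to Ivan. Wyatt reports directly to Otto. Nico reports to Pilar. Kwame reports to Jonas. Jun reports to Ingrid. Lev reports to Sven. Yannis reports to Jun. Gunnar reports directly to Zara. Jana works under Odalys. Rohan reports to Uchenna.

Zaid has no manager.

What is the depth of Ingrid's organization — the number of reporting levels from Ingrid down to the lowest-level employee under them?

The longest chain under Ingrid runs Ingrid → Jun → Yannis, which is 2 levels below Ingrid.

2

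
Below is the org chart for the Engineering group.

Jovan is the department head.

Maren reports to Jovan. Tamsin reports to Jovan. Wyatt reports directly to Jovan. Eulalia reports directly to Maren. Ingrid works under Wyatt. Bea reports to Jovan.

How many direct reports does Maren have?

Maren directly manages Eulalia. That is 1 direct report.

1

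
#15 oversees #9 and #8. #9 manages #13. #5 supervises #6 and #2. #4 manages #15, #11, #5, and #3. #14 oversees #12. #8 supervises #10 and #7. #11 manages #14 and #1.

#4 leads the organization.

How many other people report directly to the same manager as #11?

3

#11 reports to #4. #4's other direct reports are #3, #15, #5 — 3 peers.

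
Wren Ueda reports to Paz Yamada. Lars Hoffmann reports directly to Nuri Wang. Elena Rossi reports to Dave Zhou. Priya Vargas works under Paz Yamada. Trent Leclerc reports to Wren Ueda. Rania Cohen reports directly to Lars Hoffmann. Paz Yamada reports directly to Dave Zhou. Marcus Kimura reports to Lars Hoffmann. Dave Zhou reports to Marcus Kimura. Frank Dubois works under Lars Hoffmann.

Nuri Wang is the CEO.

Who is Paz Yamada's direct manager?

Dave Zhou

Paz Yamada reports directly to Dave Zhou.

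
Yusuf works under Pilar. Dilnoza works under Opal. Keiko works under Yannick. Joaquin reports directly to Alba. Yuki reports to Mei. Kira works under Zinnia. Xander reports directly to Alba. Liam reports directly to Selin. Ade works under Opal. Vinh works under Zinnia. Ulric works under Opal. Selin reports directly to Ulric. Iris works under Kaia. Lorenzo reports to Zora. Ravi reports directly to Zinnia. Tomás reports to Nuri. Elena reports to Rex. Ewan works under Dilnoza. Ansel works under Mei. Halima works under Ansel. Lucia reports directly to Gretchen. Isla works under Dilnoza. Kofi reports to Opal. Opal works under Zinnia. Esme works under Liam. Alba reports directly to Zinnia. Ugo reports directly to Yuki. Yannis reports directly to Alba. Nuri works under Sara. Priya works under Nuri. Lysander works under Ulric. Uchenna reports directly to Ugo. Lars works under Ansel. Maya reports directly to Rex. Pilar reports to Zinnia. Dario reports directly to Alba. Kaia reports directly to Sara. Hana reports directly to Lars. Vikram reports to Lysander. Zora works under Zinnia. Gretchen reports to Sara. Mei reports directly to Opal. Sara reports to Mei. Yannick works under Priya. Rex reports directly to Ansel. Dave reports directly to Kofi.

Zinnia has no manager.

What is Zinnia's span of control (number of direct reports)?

7

Zinnia directly manages Opal, Alba, Kira, Zora, Pilar, Vinh, Ravi. That is 7 direct reports.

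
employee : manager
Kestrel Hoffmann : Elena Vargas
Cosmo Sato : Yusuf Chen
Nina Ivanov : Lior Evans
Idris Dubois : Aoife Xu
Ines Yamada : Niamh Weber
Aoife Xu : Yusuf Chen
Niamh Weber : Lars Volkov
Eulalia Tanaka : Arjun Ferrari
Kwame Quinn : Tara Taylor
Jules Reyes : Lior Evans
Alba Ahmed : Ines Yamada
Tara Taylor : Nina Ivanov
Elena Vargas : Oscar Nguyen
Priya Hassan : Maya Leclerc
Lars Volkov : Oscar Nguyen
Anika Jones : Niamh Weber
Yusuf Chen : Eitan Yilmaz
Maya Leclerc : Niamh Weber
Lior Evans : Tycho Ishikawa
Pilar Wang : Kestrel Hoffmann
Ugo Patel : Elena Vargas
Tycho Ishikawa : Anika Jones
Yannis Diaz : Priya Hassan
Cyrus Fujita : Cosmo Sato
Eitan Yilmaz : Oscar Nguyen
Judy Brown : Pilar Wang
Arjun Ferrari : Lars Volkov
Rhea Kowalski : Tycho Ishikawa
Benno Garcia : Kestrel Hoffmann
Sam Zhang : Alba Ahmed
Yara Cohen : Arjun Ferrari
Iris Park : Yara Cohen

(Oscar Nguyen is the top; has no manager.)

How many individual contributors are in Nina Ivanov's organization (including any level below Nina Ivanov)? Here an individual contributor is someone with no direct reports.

The only person in Nina Ivanov's organization with no one reporting to them is Kwame Quinn. That is 1.

1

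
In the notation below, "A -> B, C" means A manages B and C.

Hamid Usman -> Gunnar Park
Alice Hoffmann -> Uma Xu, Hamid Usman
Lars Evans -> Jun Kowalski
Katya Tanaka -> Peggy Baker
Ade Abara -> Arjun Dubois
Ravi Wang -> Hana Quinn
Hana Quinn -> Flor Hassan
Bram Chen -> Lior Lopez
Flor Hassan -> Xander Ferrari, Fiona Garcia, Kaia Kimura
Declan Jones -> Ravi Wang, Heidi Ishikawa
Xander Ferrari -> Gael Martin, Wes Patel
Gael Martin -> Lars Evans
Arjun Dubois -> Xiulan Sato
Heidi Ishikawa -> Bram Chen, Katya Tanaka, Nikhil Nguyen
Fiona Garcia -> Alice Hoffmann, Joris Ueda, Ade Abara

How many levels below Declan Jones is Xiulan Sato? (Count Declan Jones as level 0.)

Chain from Xiulan Sato up to Declan Jones: Xiulan Sato → Arjun Dubois → Ade Abara → Fiona Garcia → Flor Hassan → Hana Quinn → Ravi Wang → Declan Jones. That is 7 steps up, so Xiulan Sato is 7 levels below Declan Jones.

7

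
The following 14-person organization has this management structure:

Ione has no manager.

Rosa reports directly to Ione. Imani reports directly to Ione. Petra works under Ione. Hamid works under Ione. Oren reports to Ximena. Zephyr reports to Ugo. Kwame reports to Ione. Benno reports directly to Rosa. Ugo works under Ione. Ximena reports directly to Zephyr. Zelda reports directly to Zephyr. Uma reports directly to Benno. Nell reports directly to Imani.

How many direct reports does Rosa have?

Rosa directly manages Benno. That is 1 direct report.

1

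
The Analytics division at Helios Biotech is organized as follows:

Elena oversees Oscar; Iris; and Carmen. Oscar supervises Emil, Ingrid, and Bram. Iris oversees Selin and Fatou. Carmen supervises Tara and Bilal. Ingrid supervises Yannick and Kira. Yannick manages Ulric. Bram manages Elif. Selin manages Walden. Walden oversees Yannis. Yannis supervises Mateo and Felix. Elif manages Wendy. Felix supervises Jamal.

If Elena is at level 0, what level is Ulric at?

Chain from Ulric up to Elena: Ulric → Yannick → Ingrid → Oscar → Elena. That is 4 steps up, so Ulric is 4 levels below Elena.

4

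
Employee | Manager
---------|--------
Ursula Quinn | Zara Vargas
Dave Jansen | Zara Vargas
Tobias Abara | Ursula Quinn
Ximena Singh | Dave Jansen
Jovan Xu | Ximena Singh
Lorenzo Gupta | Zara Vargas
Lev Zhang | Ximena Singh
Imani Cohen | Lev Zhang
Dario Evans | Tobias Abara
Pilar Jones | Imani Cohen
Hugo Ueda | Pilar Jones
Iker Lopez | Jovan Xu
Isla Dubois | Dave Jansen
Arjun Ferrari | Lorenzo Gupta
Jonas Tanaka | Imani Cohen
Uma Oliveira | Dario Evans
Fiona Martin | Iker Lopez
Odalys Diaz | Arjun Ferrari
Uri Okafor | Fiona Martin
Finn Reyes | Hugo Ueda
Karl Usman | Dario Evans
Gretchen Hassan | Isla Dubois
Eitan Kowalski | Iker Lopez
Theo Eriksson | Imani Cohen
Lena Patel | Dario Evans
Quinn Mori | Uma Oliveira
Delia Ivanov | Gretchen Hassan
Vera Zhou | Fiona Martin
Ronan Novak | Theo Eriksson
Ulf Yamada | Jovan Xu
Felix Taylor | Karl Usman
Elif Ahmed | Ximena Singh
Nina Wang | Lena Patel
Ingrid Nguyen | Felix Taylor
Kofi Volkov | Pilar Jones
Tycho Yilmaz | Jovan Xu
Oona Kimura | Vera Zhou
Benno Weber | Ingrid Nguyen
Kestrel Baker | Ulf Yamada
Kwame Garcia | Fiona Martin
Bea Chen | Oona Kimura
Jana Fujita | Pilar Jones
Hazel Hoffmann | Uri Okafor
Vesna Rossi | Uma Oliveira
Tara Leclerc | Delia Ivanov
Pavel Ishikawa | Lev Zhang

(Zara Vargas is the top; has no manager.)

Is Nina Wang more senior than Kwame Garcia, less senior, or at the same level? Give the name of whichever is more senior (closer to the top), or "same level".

Nina Wang is 5 levels below Zara Vargas; Kwame Garcia is 6. Nina Wang is higher.

Nina Wang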